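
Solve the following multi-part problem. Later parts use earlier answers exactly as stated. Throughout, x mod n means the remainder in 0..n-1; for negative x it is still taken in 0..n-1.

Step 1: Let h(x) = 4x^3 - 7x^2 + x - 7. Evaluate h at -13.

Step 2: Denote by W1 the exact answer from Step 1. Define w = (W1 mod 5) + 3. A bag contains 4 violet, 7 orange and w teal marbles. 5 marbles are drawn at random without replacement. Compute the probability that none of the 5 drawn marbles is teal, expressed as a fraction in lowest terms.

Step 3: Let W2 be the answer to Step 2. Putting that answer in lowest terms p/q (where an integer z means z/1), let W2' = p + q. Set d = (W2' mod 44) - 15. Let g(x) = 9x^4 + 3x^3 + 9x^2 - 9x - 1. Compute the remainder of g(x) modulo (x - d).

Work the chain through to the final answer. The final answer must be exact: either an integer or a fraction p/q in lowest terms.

Step 1: 4*(-13)^3 - 7*(-13)^2 + 1*(-13)^1 - 7 = (-8788) + (-1183) + (-13) + (-7) = -9991; answer -9991
Step 2: W1 = -9991; w = 7; total draws C(18,5) = 8568; favorable C(11,5) = 462; P = 11/204; answer 11/204
Step 3: W2 = 11/204; threaded value p + q = 215; d = 24; remainder = value at the root: 9*(24)^4 + 3*(24)^3 + 9*(24)^2 - 9*(24)^1 - 1 = (2985984) + (41472) + (5184) + (-216) + (-1) = 3032423; answer 3032423

3032423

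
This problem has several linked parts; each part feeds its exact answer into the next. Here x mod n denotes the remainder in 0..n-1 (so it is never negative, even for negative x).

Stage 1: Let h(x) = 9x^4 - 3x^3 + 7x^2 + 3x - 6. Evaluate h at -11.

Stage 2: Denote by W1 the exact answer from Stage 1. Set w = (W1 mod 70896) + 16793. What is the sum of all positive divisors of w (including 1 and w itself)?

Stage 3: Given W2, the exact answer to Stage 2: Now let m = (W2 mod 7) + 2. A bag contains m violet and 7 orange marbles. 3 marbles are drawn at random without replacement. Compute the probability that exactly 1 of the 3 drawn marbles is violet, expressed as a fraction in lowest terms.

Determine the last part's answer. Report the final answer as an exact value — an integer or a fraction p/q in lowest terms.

21/40

Stage 1: 9*(-11)^4 - 3*(-11)^3 + 7*(-11)^2 + 3*(-11)^1 - 6 = (131769) + (3993) + (847) + (-33) + (-6) = 136570; answer 136570
Stage 2: W1 = 136570; w = 82467; 82467 = 3^2 * 7^2 * 11 * 17; sigma = (1 + 3 + 9) * (1 + 7 + 49) * (1 + 11) * (1 + 17) = 13 * 57 * 12 * 18 = 160056; answer 160056
Stage 3: W2 = 160056; m = 3; total draws C(10,3) = 120; favorable C(3,1)*C(7,2) = 63; P = 21/40; answer 21/40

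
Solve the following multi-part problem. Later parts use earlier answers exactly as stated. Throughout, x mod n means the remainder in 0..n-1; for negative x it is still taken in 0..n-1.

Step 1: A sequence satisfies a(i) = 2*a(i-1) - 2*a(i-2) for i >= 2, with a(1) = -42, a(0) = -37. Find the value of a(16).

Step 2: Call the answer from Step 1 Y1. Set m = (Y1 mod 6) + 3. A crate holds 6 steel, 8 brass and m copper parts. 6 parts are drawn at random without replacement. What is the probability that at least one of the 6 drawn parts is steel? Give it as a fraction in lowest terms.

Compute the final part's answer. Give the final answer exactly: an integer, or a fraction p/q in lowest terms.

Step 1: a(2) = 2*(-42) - 2*(-37) = -10; iterating: a(2)=-10, a(3)=64, a(4)=148, a(5)=168, a(6)=40, a(7)=-256, a(8)=-592, a(9)=-672, a(10)=-160, a(11)=1024, a(12)=2368, a(13)=2688, a(14)=640, a(15)=-4096, a(16)=-9472; answer -9472
Step 2: Y1 = -9472; m = 5; total draws C(19,6) = 27132; complement C(13,6) = 1716; favorable 27132 - 1716 = 25416; P = 2118/2261; answer 2118/2261

2118/2261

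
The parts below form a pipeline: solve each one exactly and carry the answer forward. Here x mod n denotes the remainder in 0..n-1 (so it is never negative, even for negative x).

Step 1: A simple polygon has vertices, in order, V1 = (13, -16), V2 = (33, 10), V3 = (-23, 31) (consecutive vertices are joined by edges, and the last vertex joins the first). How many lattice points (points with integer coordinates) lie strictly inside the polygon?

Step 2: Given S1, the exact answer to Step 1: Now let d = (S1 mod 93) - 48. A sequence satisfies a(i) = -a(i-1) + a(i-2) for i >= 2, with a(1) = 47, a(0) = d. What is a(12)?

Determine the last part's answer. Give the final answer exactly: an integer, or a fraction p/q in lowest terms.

-10684

Step 1: cross terms: (13*10 - 33*-16)=658, (33*31 - -23*10)=1253, (-23*-16 - 13*31)=-35; twice the area = |1876| = 1876; area = 938; boundary points = 2 + 7 + 1 = 10; strictly interior points = area - boundary/2 + 1 = 934; answer 934
Step 2: S1 = 934; d = -44; a(2) = -1*(47) + 1*(-44) = -91; iterating: a(2)=-91, a(3)=138, a(4)=-229, a(5)=367, a(6)=-596, a(7)=963, a(8)=-1559, a(9)=2522, a(10)=-4081, a(11)=6603, a(12)=-10684; answer -10684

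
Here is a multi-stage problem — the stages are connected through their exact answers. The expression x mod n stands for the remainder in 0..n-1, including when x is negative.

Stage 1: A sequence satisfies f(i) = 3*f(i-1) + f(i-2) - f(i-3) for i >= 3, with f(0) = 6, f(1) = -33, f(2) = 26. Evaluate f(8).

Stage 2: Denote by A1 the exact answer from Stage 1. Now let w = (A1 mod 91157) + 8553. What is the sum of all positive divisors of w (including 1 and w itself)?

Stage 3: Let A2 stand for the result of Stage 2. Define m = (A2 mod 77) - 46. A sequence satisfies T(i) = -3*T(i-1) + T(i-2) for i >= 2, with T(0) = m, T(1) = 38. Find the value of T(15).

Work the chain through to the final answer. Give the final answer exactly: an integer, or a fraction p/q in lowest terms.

685607087

Stage 1: f(3) = 3*(26) + 1*(-33) - 1*(6) = 39; iterating: f(3)=39, f(4)=176, f(5)=541, f(6)=1760, f(7)=5645, f(8)=18154; answer 18154
Stage 2: A1 = 18154; w = 26707; 26707 = 17 * 1571; sigma = (1 + 17) * (1 + 1571) = 18 * 1572 = 28296; answer 28296
Stage 3: A2 = 28296; m = -9; T(2) = -3*(38) + 1*(-9) = -123; iterating: T(2)=-123, T(3)=407, T(4)=-1344, T(5)=4439, T(6)=-14661, T(7)=48422, T(8)=-159927, T(9)=528203, T(10)=-1744536, T(11)=5761811, T(12)=-19029969, T(13)=62851718, T(14)=-207585123, T(15)=685607087; answer 685607087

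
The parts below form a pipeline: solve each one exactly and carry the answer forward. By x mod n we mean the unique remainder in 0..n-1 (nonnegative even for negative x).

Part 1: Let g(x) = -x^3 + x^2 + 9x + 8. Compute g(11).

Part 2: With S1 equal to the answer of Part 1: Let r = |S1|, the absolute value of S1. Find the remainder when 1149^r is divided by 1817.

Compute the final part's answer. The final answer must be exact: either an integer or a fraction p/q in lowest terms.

Part 1: -1*(11)^3 + 1*(11)^2 + 9*(11)^1 + 8 = (-1331) + (121) + (99) + (8) = -1103; answer -1103
Part 2: S1 = -1103; r = 1103; squarings mod 1817: 1149^1=1149, 1149^2=1059, 1149^4=392, 1149^8=1036, 1149^16=1266, 1149^32=162, 1149^64=806, 1149^128=967, 1149^256=1151, 1149^512=208, 1149^1024=1473; 1149^1103 = 1149^1 * 1149^2 * 1149^4 * 1149^8 * 1149^64 * 1149^1024 = 850 (mod 1817); answer 850

850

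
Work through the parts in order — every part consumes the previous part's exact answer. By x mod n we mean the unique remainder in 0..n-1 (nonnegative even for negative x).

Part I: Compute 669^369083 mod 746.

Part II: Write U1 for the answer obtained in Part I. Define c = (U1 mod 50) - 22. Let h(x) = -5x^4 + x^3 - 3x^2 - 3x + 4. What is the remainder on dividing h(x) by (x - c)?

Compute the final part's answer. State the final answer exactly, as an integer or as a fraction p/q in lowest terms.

Part I: squarings mod 746: 669^1=669, 669^2=707, 669^4=29, 669^8=95, 669^16=73, 669^32=107, 669^64=259, 669^128=687, 669^256=497, 669^512=83, 669^1024=175, 669^2048=39, 669^4096=29, 669^8192=95, 669^16384=73, 669^32768=107, 669^65536=259, 669^131072=687, 669^262144=497; 669^369083 = 669^1 * 669^2 * 669^8 * 669^16 * 669^32 * 669^128 * 669^256 * 669^8192 * 669^32768 * 669^65536 * 669^262144 = 201 (mod 746); answer 201
Part II: U1 = 201; c = -21; remainder = value at the root: -5*(-21)^4 + 1*(-21)^3 - 3*(-21)^2 - 3*(-21)^1 + 4 = (-972405) + (-9261) + (-1323) + (63) + (4) = -982922; answer -982922

-982922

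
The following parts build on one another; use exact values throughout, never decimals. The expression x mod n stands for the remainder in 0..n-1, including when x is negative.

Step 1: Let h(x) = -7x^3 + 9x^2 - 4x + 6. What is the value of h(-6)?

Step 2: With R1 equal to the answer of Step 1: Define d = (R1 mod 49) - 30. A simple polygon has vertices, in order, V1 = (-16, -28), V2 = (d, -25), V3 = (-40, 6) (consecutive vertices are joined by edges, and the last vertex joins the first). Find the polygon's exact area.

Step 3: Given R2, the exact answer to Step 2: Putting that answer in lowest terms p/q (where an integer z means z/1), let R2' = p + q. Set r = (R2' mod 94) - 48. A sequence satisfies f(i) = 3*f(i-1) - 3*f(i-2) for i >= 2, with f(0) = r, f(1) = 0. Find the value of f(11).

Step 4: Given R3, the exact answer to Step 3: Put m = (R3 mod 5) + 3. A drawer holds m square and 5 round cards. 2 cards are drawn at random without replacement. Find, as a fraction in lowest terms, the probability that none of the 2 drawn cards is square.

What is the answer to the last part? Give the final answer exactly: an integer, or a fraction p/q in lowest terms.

2/9

Step 1: -7*(-6)^3 + 9*(-6)^2 - 4*(-6)^1 + 6 = (1512) + (324) + (24) + (6) = 1866; answer 1866
Step 2: R1 = 1866; d = -26; cross terms: (-16*-25 - -26*-28)=-328, (-26*6 - -40*-25)=-1156, (-40*-28 - -16*6)=1216; twice the area = |-268| = 268; area = 134; answer 134
Step 3: R2 = 134; threaded value p + q = 135; r = -7; f(2) = 3*(0) - 3*(-7) = 21; iterating: f(2)=21, f(3)=63, f(4)=126, f(5)=189, f(6)=189, f(7)=0, f(8)=-567, f(9)=-1701, f(10)=-3402, f(11)=-5103; answer -5103
Step 4: R3 = -5103; m = 5; total draws C(10,2) = 45; favorable C(5,2) = 10; P = 2/9; answer 2/9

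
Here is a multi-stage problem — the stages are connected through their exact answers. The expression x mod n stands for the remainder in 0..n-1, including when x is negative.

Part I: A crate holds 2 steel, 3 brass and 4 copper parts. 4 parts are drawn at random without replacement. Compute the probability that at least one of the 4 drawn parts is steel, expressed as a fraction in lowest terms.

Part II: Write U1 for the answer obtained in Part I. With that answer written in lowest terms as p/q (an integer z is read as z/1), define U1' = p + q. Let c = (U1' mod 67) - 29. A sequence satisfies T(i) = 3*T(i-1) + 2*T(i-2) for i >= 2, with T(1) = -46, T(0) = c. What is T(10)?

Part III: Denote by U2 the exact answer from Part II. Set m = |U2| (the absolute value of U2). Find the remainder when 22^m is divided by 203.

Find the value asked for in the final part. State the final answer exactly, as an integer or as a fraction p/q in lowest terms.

190

Part I: total draws C(9,4) = 126; complement C(7,4) = 35; favorable 126 - 35 = 91; P = 13/18; answer 13/18
Part II: U1 = 13/18; threaded value p + q = 31; c = 2; T(2) = 3*(-46) + 2*(2) = -134; iterating: T(2)=-134, T(3)=-494, T(4)=-1750, T(5)=-6238, T(6)=-22214, T(7)=-79118, T(8)=-281782, T(9)=-1003582, T(10)=-3574310; answer -3574310
Part III: U2 = -3574310; m = 3574310; squarings mod 203: 22^1=22, 22^2=78, 22^4=197, 22^8=36, 22^16=78, 22^32=197, 22^64=36, 22^128=78, 22^256=197, 22^512=36, 22^1024=78, 22^2048=197, 22^4096=36, 22^8192=78, 22^16384=197, 22^32768=36, 22^65536=78, 22^131072=197, 22^262144=36, 22^524288=78, 22^1048576=197, 22^2097152=36; 22^3574310 = 22^2 * 22^4 * 22^32 * 22^512 * 22^2048 * 22^32768 * 22^131072 * 22^262144 * 22^1048576 * 22^2097152 = 190 (mod 203); answer 190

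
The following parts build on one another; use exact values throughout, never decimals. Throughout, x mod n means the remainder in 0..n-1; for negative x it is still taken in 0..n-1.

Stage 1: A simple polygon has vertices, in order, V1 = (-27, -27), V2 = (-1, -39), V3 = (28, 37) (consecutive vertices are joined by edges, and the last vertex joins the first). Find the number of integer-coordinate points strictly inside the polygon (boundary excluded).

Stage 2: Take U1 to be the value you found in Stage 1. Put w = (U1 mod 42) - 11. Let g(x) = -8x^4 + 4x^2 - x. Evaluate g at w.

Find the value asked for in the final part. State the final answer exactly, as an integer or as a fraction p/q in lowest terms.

-523280

Stage 1: cross terms: (-27*-39 - -1*-27)=1026, (-1*37 - 28*-39)=1055, (28*-27 - -27*37)=243; twice the area = |2324| = 2324; area = 1162; boundary points = 2 + 1 + 1 = 4; strictly interior points = area - boundary/2 + 1 = 1161; answer 1161
Stage 2: U1 = 1161; w = 16; -8*(16)^4 + 4*(16)^2 - 1*(16)^1 = (-524288) + (1024) + (-16) = -523280; answer -523280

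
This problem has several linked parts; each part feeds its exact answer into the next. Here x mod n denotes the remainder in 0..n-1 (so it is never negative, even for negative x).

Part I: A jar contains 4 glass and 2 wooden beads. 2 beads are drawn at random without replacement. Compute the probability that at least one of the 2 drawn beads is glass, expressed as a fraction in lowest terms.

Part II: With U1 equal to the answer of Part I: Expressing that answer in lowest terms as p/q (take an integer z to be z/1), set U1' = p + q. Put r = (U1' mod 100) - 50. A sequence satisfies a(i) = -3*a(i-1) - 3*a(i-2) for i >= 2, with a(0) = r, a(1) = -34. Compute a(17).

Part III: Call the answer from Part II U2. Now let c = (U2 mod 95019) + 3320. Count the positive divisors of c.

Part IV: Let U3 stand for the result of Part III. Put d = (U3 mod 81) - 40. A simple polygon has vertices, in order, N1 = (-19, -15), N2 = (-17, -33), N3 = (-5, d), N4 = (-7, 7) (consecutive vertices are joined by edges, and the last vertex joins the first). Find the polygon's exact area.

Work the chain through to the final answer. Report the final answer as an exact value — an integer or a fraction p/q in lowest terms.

Part I: total draws C(6,2) = 15; complement C(2,2) = 1; favorable 15 - 1 = 14; P = 14/15; answer 14/15
Part II: U1 = 14/15; threaded value p + q = 29; r = -21; a(2) = -3*(-34) - 3*(-21) = 165; iterating: a(2)=165, a(3)=-393, a(4)=684, a(5)=-873, a(6)=567, a(7)=918, a(8)=-4455, a(9)=10611, a(10)=-18468, a(11)=23571, a(12)=-15309, a(13)=-24786, a(14)=120285, a(15)=-286497, a(16)=498636, a(17)=-636417; answer -636417
Part III: U2 = -636417; c = 32036; 32036 = 2^2 * 8009; number of divisors = (2+1) * (1+1) = 6; answer 6
Part IV: U3 = 6; d = -34; cross terms: (-19*-33 - -17*-15)=372, (-17*-34 - -5*-33)=413, (-5*7 - -7*-34)=-273, (-7*-15 - -19*7)=238; twice the area = |750| = 750; area = 375; answer 375

375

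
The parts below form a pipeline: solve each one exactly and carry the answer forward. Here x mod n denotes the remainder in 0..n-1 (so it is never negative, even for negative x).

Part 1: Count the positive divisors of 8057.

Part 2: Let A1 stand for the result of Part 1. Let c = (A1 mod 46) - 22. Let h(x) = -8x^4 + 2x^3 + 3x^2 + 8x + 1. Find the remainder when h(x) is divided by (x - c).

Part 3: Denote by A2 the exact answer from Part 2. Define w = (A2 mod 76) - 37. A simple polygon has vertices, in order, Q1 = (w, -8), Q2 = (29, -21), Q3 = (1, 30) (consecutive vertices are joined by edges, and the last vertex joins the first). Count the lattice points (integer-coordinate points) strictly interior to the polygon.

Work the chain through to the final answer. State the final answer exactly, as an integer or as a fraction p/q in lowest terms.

863

Part 1: 8057 = 7 * 1151; number of divisors = (1+1) * (1+1) = 4; answer 4
Part 2: A1 = 4; c = -18; remainder = value at the root: -8*(-18)^4 + 2*(-18)^3 + 3*(-18)^2 + 8*(-18)^1 + 1 = (-839808) + (-11664) + (972) + (-144) + (1) = -850643; answer -850643
Part 3: A2 = -850643; w = -12; cross terms: (-12*-21 - 29*-8)=484, (29*30 - 1*-21)=891, (1*-8 - -12*30)=352; twice the area = |1727| = 1727; area = 1727/2; boundary points = 1 + 1 + 1 = 3; strictly interior points = area - boundary/2 + 1 = 863; answer 863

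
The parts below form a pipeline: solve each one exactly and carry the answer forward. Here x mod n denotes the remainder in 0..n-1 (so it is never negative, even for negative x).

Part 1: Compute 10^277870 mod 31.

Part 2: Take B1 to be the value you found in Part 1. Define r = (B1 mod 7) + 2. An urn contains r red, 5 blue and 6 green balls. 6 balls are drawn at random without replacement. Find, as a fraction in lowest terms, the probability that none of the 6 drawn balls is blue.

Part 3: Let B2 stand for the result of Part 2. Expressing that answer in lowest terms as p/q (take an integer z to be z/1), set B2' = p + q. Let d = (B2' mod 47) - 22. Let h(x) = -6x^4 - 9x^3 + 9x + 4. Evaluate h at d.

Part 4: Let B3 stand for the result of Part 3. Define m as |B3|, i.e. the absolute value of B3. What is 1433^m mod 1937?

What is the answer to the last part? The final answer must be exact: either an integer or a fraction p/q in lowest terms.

451

Part 1: squarings mod 31: 10^1=10, 10^2=7, 10^4=18, 10^8=14, 10^16=10, 10^32=7, 10^64=18, 10^128=14, 10^256=10, 10^512=7, 10^1024=18, 10^2048=14, 10^4096=10, 10^8192=7, 10^16384=18, 10^32768=14, 10^65536=10, 10^131072=7, 10^262144=18; 10^277870 = 10^2 * 10^4 * 10^8 * 10^32 * 10^64 * 10^256 * 10^1024 * 10^2048 * 10^4096 * 10^8192 * 10^262144 = 5 (mod 31); answer 5
Part 2: B1 = 5; r = 7; total draws C(18,6) = 18564; favorable C(13,6) = 1716; P = 11/119; answer 11/119
Part 3: B2 = 11/119; threaded value p + q = 130; d = 14; -6*(14)^4 - 9*(14)^3 + 9*(14)^1 + 4 = (-230496) + (-24696) + (126) + (4) = -255062; answer -255062
Part 4: B3 = -255062; m = 255062; squarings mod 1937: 1433^1=1433, 1433^2=269, 1433^4=692, 1433^8=425, 1433^16=484, 1433^32=1816, 1433^64=1082, 1433^128=776, 1433^256=1706, 1433^512=1062, 1433^1024=510, 1433^2048=542, 1433^4096=1277, 1433^8192=1712, 1433^16384=263, 1433^32768=1374, 1433^65536=1238, 1433^131072=477; 1433^255062 = 1433^2 * 1433^4 * 1433^16 * 1433^64 * 1433^1024 * 1433^8192 * 1433^16384 * 1433^32768 * 1433^65536 * 1433^131072 = 451 (mod 1937); answer 451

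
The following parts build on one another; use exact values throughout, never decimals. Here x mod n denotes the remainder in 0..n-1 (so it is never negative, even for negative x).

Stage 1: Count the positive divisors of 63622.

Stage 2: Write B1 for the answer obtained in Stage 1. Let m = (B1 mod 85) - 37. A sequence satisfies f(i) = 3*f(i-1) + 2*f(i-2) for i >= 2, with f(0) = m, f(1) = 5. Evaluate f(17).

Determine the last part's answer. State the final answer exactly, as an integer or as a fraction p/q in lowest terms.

-6533530543

Stage 1: 63622 = 2 * 13 * 2447; number of divisors = (1+1) * (1+1) * (1+1) = 8; answer 8
Stage 2: B1 = 8; m = -29; f(2) = 3*(5) + 2*(-29) = -43; iterating: f(2)=-43, f(3)=-119, f(4)=-443, f(5)=-1567, f(6)=-5587, f(7)=-19895, f(8)=-70859, f(9)=-252367, f(10)=-898819, f(11)=-3201191, f(12)=-11401211, f(13)=-40606015, f(14)=-144620467, f(15)=-515073431, f(16)=-1834461227, f(17)=-6533530543; answer -6533530543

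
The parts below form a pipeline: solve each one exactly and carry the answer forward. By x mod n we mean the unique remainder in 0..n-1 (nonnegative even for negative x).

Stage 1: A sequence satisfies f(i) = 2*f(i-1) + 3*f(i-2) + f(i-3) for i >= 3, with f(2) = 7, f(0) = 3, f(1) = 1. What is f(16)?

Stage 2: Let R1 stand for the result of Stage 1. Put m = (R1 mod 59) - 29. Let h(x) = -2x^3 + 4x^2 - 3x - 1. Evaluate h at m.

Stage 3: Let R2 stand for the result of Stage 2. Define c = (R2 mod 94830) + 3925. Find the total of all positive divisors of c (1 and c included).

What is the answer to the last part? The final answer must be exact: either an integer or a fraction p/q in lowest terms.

Stage 1: f(3) = 2*(7) + 3*(1) + 1*(3) = 20; iterating: f(3)=20, f(4)=62, f(5)=191, f(6)=588, f(7)=1811, f(8)=5577, f(9)=17175, f(10)=52892, f(11)=162886, f(12)=501623, f(13)=1544796, f(14)=4757347, f(15)=14650705, f(16)=45118247; answer 45118247
Stage 2: R1 = 45118247; m = -26; -2*(-26)^3 + 4*(-26)^2 - 3*(-26)^1 - 1 = (35152) + (2704) + (78) + (-1) = 37933; answer 37933
Stage 3: R2 = 37933; c = 41858; 41858 = 2 * 20929; sigma = (1 + 2) * (1 + 20929) = 3 * 20930 = 62790; answer 62790

62790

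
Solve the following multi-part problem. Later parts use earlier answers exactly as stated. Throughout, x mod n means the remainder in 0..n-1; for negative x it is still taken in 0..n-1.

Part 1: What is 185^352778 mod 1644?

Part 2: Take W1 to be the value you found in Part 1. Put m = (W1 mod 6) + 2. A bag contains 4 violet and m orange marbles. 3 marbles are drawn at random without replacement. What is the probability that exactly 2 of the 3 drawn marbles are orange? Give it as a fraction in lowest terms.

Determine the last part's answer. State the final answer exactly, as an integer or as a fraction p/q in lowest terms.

12/35

Part 1: squarings mod 1644: 185^1=185, 185^2=1345, 185^4=625, 185^8=997, 185^16=1033, 185^32=133, 185^64=1249, 185^128=1489, 185^256=1009, 185^512=445, 185^1024=745, 185^2048=997, 185^4096=1033, 185^8192=133, 185^16384=1249, 185^32768=1489, 185^65536=1009, 185^131072=445, 185^262144=745; 185^352778 = 185^2 * 185^8 * 185^512 * 185^8192 * 185^16384 * 185^65536 * 185^262144 = 313 (mod 1644); answer 313
Part 2: W1 = 313; m = 3; total draws C(7,3) = 35; favorable C(3,2)*C(4,1) = 12; P = 12/35; answer 12/35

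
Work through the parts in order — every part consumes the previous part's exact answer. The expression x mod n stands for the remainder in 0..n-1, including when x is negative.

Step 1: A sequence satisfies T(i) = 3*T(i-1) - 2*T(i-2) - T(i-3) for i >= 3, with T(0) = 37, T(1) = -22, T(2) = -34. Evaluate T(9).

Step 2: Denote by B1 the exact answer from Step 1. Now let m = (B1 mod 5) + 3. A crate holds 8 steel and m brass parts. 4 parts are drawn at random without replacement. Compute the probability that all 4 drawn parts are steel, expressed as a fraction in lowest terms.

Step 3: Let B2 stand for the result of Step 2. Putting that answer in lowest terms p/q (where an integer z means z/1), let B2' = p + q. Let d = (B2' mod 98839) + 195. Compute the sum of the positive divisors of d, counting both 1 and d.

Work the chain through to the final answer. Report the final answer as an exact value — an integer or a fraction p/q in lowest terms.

Step 1: T(3) = 3*(-34) - 2*(-22) - 1*(37) = -95; iterating: T(3)=-95, T(4)=-195, T(5)=-361, T(6)=-598, T(7)=-877, T(8)=-1074, T(9)=-870; answer -870
Step 2: B1 = -870; m = 3; total draws C(11,4) = 330; favorable C(8,4) = 70; P = 7/33; answer 7/33
Step 3: B2 = 7/33; threaded value p + q = 40; d = 235; 235 = 5 * 47; sigma = (1 + 5) * (1 + 47) = 6 * 48 = 288; answer 288

288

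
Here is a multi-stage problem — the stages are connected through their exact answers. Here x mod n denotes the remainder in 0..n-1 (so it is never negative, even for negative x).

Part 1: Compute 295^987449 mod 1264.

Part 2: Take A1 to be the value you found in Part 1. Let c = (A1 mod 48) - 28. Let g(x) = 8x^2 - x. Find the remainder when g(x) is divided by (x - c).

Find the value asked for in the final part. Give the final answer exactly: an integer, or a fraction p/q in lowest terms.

3549

Part 1: squarings mod 1264: 295^1=295, 295^2=1073, 295^4=1089, 295^8=289, 295^16=97, 295^32=561, 295^64=1249, 295^128=225, 295^256=65, 295^512=433, 295^1024=417, 295^2048=721, 295^4096=337, 295^8192=1073, 295^16384=1089, 295^32768=289, 295^65536=97, 295^131072=561, 295^262144=1249, 295^524288=225; 295^987449 = 295^1 * 295^8 * 295^16 * 295^32 * 295^256 * 295^4096 * 295^65536 * 295^131072 * 295^262144 * 295^524288 = 343 (mod 1264); answer 343
Part 2: A1 = 343; c = -21; remainder = value at the root: 8*(-21)^2 - 1*(-21)^1 = (3528) + (21) = 3549; answer 3549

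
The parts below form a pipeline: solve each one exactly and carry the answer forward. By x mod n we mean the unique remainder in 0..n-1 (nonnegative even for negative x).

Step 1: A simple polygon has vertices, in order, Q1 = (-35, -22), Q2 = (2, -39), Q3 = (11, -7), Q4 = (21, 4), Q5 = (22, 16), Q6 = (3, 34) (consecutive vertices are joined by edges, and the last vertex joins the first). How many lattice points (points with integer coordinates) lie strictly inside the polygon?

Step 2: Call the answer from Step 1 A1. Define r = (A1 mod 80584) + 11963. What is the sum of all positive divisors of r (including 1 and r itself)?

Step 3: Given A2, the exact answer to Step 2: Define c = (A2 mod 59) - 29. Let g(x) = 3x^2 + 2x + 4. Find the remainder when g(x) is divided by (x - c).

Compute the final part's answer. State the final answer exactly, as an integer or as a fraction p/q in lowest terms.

Step 1: cross terms: (-35*-39 - 2*-22)=1409, (2*-7 - 11*-39)=415, (11*4 - 21*-7)=191, (21*16 - 22*4)=248, (22*34 - 3*16)=700, (3*-22 - -35*34)=1124; twice the area = |4087| = 4087; area = 4087/2; boundary points = 1 + 1 + 1 + 1 + 1 + 2 = 7; strictly interior points = area - boundary/2 + 1 = 2041; answer 2041
Step 2: A1 = 2041; r = 14004; 14004 = 2^2 * 3^2 * 389; sigma = (1 + 2 + 4) * (1 + 3 + 9) * (1 + 389) = 7 * 13 * 390 = 35490; answer 35490
Step 3: A2 = 35490; c = 2; remainder = value at the root: 3*(2)^2 + 2*(2)^1 + 4 = (12) + (4) + (4) = 20; answer 20

20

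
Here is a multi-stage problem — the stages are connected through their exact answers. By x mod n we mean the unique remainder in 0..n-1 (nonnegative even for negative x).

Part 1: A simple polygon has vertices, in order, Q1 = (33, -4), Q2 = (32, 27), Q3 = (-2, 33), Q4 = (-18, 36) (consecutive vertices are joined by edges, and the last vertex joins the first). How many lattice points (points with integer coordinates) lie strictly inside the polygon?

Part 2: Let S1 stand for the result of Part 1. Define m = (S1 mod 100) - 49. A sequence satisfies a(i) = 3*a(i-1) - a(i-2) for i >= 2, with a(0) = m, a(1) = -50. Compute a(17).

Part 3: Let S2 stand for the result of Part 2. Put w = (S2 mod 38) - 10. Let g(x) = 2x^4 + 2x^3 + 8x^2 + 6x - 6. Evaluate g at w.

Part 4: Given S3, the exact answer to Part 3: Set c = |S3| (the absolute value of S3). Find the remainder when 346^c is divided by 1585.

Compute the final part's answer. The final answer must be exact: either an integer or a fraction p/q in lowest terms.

Part 1: cross terms: (33*27 - 32*-4)=1019, (32*33 - -2*27)=1110, (-2*36 - -18*33)=522, (-18*-4 - 33*36)=-1116; twice the area = |1535| = 1535; area = 1535/2; boundary points = 1 + 2 + 1 + 1 = 5; strictly interior points = area - boundary/2 + 1 = 766; answer 766
Part 2: S1 = 766; m = 17; a(2) = 3*(-50) - 1*(17) = -167; iterating: a(2)=-167, a(3)=-451, a(4)=-1186, a(5)=-3107, a(6)=-8135, a(7)=-21298, a(8)=-55759, a(9)=-145979, a(10)=-382178, a(11)=-1000555, a(12)=-2619487, a(13)=-6857906, a(14)=-17954231, a(15)=-47004787, a(16)=-123060130, a(17)=-322175603; answer -322175603
Part 3: S2 = -322175603; w = 15; 2*(15)^4 + 2*(15)^3 + 8*(15)^2 + 6*(15)^1 - 6 = (101250) + (6750) + (1800) + (90) + (-6) = 109884; answer 109884
Part 4: S3 = 109884; c = 109884; squarings mod 1585: 346^1=346, 346^2=841, 346^4=371, 346^8=1331, 346^16=1116, 346^32=1231, 346^64=101, 346^128=691, 346^256=396, 346^512=1486, 346^1024=291, 346^2048=676, 346^4096=496, 346^8192=341, 346^16384=576, 346^32768=511, 346^65536=1181; 346^109884 = 346^4 * 346^8 * 346^16 * 346^32 * 346^256 * 346^1024 * 346^2048 * 346^8192 * 346^32768 * 346^65536 = 311 (mod 1585); answer 311

311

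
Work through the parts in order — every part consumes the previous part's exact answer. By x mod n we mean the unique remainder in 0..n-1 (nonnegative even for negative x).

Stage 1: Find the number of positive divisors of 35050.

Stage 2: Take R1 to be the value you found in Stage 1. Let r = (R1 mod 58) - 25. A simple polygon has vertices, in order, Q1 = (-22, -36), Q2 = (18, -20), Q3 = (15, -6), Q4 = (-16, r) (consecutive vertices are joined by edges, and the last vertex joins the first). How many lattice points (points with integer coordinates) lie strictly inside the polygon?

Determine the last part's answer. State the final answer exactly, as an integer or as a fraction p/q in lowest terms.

635

Stage 1: 35050 = 2 * 5^2 * 701; number of divisors = (1+1) * (2+1) * (1+1) = 12; answer 12
Stage 2: R1 = 12; r = -13; cross terms: (-22*-20 - 18*-36)=1088, (18*-6 - 15*-20)=192, (15*-13 - -16*-6)=-291, (-16*-36 - -22*-13)=290; twice the area = |1279| = 1279; area = 1279/2; boundary points = 8 + 1 + 1 + 1 = 11; strictly interior points = area - boundary/2 + 1 = 635; answer 635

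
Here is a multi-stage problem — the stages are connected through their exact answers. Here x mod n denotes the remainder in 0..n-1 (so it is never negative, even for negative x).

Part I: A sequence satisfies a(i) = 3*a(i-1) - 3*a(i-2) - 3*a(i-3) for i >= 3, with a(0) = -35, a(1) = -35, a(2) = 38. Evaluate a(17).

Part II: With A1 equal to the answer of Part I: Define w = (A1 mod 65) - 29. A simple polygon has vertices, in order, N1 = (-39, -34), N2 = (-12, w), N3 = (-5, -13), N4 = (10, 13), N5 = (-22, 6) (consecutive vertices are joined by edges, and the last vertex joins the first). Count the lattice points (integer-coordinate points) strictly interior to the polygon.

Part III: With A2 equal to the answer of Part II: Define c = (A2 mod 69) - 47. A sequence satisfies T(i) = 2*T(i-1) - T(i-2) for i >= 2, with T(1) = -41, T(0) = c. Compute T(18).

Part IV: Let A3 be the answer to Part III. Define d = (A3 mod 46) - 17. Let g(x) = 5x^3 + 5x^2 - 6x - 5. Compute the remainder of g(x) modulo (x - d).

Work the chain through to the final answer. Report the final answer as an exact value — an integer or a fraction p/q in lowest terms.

Part I: a(3) = 3*(38) - 3*(-35) - 3*(-35) = 324; iterating: a(3)=324, a(4)=963, a(5)=1803, a(6)=1548, a(7)=-3654, a(8)=-21015, a(9)=-56727, a(10)=-96174, a(11)=-55296, a(12)=292815, a(13)=1332855, a(14)=3286008, a(15)=4981014, a(16)=1086453, a(17)=-21541707; answer -21541707
Part II: A1 = -21541707; w = -21; cross terms: (-39*-21 - -12*-34)=411, (-12*-13 - -5*-21)=51, (-5*13 - 10*-13)=65, (10*6 - -22*13)=346, (-22*-34 - -39*6)=982; twice the area = |1855| = 1855; area = 1855/2; boundary points = 1 + 1 + 1 + 1 + 1 = 5; strictly interior points = area - boundary/2 + 1 = 926; answer 926
Part III: A2 = 926; c = -18; T(2) = 2*(-41) - 1*(-18) = -64; iterating: T(2)=-64, T(3)=-87, T(4)=-110, T(5)=-133, T(6)=-156, T(7)=-179, T(8)=-202, T(9)=-225, T(10)=-248, T(11)=-271, T(12)=-294, T(13)=-317, T(14)=-340, T(15)=-363, T(16)=-386, T(17)=-409, T(18)=-432; answer -432
Part IV: A3 = -432; d = 11; remainder = value at the root: 5*(11)^3 + 5*(11)^2 - 6*(11)^1 - 5 = (6655) + (605) + (-66) + (-5) = 7189; answer 7189

7189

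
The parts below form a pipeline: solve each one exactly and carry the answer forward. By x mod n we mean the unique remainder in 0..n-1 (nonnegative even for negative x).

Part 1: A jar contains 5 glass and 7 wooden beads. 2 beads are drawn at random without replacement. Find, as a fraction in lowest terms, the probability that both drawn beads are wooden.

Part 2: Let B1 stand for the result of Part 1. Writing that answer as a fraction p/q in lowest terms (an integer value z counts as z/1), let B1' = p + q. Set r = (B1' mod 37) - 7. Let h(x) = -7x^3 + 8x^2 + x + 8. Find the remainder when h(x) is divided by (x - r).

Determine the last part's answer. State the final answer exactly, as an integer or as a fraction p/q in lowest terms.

Part 1: total draws C(12,2) = 66; favorable C(7,2) = 21; P = 7/22; answer 7/22
Part 2: B1 = 7/22; threaded value p + q = 29; r = 22; remainder = value at the root: -7*(22)^3 + 8*(22)^2 + 1*(22)^1 + 8 = (-74536) + (3872) + (22) + (8) = -70634; answer -70634

-70634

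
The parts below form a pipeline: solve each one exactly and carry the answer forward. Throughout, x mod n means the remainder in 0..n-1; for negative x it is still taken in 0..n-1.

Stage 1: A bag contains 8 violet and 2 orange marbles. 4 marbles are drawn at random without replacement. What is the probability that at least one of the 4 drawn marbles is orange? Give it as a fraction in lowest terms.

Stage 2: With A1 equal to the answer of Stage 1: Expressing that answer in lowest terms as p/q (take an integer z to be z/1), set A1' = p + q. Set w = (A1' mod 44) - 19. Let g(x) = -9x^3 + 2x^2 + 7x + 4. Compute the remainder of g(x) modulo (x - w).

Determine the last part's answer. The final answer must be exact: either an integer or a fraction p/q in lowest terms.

Stage 1: total draws C(10,4) = 210; complement C(8,4) = 70; favorable 210 - 70 = 140; P = 2/3; answer 2/3
Stage 2: A1 = 2/3; threaded value p + q = 5; w = -14; remainder = value at the root: -9*(-14)^3 + 2*(-14)^2 + 7*(-14)^1 + 4 = (24696) + (392) + (-98) + (4) = 24994; answer 24994

24994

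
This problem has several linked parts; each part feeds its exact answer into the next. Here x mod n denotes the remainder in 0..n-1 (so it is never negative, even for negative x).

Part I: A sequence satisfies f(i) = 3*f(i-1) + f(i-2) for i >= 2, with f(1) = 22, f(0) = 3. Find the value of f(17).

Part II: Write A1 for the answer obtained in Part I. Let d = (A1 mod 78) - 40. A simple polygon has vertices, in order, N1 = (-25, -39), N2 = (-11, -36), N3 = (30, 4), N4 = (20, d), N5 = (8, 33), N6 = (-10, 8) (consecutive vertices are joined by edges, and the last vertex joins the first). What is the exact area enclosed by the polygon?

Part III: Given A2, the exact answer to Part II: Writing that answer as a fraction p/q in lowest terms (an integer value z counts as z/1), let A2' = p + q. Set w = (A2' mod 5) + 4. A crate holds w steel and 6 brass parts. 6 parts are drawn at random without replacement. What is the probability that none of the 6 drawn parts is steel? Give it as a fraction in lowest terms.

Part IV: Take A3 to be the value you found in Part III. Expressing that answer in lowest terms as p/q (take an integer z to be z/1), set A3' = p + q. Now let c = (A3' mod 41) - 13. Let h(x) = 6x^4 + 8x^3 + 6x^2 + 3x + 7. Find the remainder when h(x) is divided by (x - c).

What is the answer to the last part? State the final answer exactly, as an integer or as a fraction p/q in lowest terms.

Part I: f(2) = 3*(22) + 1*(3) = 69; iterating: f(2)=69, f(3)=229, f(4)=756, f(5)=2497, f(6)=8247, f(7)=27238, f(8)=89961, f(9)=297121, f(10)=981324, f(11)=3241093, f(12)=10704603, f(13)=35354902, f(14)=116769309, f(15)=385662829, f(16)=1273757796, f(17)=4206936217; answer 4206936217
Part II: A1 = 4206936217; d = 15; cross terms: (-25*-36 - -11*-39)=471, (-11*4 - 30*-36)=1036, (30*15 - 20*4)=370, (20*33 - 8*15)=540, (8*8 - -10*33)=394, (-10*-39 - -25*8)=590; twice the area = |3401| = 3401; area = 3401/2; answer 3401/2
Part III: A2 = 3401/2; threaded value p + q = 3403; w = 7; total draws C(13,6) = 1716; favorable C(6,6) = 1; P = 1/1716; answer 1/1716
Part IV: A3 = 1/1716; threaded value p + q = 1717; c = 23; remainder = value at the root: 6*(23)^4 + 8*(23)^3 + 6*(23)^2 + 3*(23)^1 + 7 = (1679046) + (97336) + (3174) + (69) + (7) = 1779632; answer 1779632

1779632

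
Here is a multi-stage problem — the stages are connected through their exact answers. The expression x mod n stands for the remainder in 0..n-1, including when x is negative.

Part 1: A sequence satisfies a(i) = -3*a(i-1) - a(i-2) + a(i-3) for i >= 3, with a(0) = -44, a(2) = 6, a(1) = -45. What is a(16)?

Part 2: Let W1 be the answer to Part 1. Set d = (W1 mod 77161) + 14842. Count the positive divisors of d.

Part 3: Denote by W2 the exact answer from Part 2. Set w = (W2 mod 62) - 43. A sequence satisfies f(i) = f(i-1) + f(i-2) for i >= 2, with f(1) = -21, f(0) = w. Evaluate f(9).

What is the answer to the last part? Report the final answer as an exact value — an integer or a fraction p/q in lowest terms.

Part 1: a(3) = -3*(6) - 1*(-45) + 1*(-44) = -17; iterating: a(3)=-17, a(4)=0, a(5)=23, a(6)=-86, a(7)=235, a(8)=-596, a(9)=1467, a(10)=-3570, a(11)=8647, a(12)=-20904, a(13)=50495, a(14)=-121934, a(15)=294403, a(16)=-710780; answer -710780
Part 2: W1 = -710780; d = 75672; 75672 = 2^3 * 3^2 * 1051; number of divisors = (3+1) * (2+1) * (1+1) = 24; answer 24
Part 3: W2 = 24; w = -19; f(2) = 1*(-21) + 1*(-19) = -40; iterating: f(2)=-40, f(3)=-61, f(4)=-101, f(5)=-162, f(6)=-263, f(7)=-425, f(8)=-688, f(9)=-1113; answer -1113

-1113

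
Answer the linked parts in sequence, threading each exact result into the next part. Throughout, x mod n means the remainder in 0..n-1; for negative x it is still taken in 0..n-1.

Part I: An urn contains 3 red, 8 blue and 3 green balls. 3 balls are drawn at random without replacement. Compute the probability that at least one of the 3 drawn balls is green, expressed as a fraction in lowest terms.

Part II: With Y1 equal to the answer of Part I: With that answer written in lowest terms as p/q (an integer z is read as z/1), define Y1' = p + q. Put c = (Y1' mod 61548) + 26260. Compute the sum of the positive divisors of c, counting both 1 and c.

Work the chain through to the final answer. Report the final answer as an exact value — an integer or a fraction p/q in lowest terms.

Part I: total draws C(14,3) = 364; complement C(11,3) = 165; favorable 364 - 165 = 199; P = 199/364; answer 199/364
Part II: Y1 = 199/364; threaded value p + q = 563; c = 26823; 26823 = 3 * 8941; sigma = (1 + 3) * (1 + 8941) = 4 * 8942 = 35768; answer 35768

35768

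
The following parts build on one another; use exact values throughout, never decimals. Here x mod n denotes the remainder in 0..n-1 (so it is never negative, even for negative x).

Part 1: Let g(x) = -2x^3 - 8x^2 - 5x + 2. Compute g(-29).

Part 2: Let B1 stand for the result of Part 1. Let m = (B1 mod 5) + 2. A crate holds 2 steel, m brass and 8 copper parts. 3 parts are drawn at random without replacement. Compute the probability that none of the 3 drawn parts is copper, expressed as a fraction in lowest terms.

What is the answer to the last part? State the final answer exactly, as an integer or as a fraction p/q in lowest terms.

5/91

Part 1: -2*(-29)^3 - 8*(-29)^2 - 5*(-29)^1 + 2 = (48778) + (-6728) + (145) + (2) = 42197; answer 42197
Part 2: B1 = 42197; m = 4; total draws C(14,3) = 364; favorable C(6,3) = 20; P = 5/91; answer 5/91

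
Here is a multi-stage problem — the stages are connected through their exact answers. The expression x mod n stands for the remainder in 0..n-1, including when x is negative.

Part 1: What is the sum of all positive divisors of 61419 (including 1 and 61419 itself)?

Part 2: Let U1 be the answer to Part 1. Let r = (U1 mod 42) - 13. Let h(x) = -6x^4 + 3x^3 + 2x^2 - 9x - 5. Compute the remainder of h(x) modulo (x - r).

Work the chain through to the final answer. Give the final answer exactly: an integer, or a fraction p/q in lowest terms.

Part 1: 61419 = 3 * 59 * 347; sigma = (1 + 3) * (1 + 59) * (1 + 347) = 4 * 60 * 348 = 83520; answer 83520
Part 2: U1 = 83520; r = 11; remainder = value at the root: -6*(11)^4 + 3*(11)^3 + 2*(11)^2 - 9*(11)^1 - 5 = (-87846) + (3993) + (242) + (-99) + (-5) = -83715; answer -83715

-83715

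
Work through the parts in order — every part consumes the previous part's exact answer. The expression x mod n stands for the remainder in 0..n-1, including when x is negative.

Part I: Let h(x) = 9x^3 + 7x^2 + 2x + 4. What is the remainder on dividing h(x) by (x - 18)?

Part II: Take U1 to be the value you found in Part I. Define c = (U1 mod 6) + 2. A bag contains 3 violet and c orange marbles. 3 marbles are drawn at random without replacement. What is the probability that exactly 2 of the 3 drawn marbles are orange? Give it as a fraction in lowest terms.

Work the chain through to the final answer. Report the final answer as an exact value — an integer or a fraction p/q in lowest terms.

15/28

Part I: remainder = value at the root: 9*(18)^3 + 7*(18)^2 + 2*(18)^1 + 4 = (52488) + (2268) + (36) + (4) = 54796; answer 54796
Part II: U1 = 54796; c = 6; total draws C(9,3) = 84; favorable C(6,2)*C(3,1) = 45; P = 15/28; answer 15/28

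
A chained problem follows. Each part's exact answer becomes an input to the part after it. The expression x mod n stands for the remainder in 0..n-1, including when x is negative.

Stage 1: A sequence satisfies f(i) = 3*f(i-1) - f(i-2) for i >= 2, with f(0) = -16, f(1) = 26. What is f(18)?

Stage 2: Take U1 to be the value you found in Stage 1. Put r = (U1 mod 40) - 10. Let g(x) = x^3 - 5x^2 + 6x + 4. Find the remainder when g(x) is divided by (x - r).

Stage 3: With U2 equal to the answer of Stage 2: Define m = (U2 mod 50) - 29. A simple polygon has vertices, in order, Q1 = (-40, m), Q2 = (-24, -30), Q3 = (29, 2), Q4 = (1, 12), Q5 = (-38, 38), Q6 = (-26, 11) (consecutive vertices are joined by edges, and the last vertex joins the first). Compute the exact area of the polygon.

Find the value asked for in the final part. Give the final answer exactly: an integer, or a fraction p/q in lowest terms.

Stage 1: f(2) = 3*(26) - 1*(-16) = 94; iterating: f(2)=94, f(3)=256, f(4)=674, f(5)=1766, f(6)=4624, f(7)=12106, f(8)=31694, f(9)=82976, f(10)=217234, f(11)=568726, f(12)=1488944, f(13)=3898106, f(14)=10205374, f(15)=26718016, f(16)=69948674, f(17)=183128006, f(18)=479435344; answer 479435344
Stage 2: U1 = 479435344; r = 14; remainder = value at the root: 1*(14)^3 - 5*(14)^2 + 6*(14)^1 + 4 = (2744) + (-980) + (84) + (4) = 1852; answer 1852
Stage 3: U2 = 1852; m = -27; cross terms: (-40*-30 - -24*-27)=552, (-24*2 - 29*-30)=822, (29*12 - 1*2)=346, (1*38 - -38*12)=494, (-38*11 - -26*38)=570, (-26*-27 - -40*11)=1142; twice the area = |3926| = 3926; area = 1963; answer 1963

1963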